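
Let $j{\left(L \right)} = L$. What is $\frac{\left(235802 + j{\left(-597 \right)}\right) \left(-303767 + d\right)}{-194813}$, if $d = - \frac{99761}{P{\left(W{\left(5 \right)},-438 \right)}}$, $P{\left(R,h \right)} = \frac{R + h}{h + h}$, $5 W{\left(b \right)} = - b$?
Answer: $\frac{51920174606545}{85522907} \approx 6.0709 \cdot 10^{5}$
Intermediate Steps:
$W{\left(b \right)} = - \frac{b}{5}$ ($W{\left(b \right)} = \frac{\left(-1\right) b}{5} = - \frac{b}{5}$)
$P{\left(R,h \right)} = \frac{R + h}{2 h}$
$d = - \frac{87390636}{439}$ ($d = - \frac{99761}{\frac{1}{2} \frac{1}{-438} \left(\left(- \frac{1}{5}\right) 5 - 438\right)} = - \frac{99761}{\frac{1}{2} \left(- \frac{1}{438}\right) \left(-1 - 438\right)} = - \frac{99761}{\frac{1}{2} \left(- \frac{1}{438}\right) \left(-439\right)} = - \frac{99761}{\frac{439}{876}} = \left(-99761\right) \frac{876}{439} = - \frac{87390636}{439} \approx -1.9907 \cdot 10^{5}$)
$\frac{\left(235802 + j{\left(-597 \right)}\right) \left(-303767 + d\right)}{-194813} = \frac{\left(235802 - 597\right) \left(-303767 - \frac{87390636}{439}\right)}{-194813} = 235205 \left(- \frac{220744349}{439}\right) \left(- \frac{1}{194813}\right) = \left(- \frac{51920174606545}{439}\right) \left(- \frac{1}{194813}\right) = \frac{51920174606545}{85522907}$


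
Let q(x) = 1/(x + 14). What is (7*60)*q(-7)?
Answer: 60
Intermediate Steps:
q(x) = 1/(14 + x)
(7*60)*q(-7) = (7*60)/(14 - 7) = 420/7 = 420*(⅐) = 60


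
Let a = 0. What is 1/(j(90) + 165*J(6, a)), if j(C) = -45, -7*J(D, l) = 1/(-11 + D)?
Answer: -7/282 ≈ -0.024823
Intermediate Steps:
J(D, l) = -1/(7*(-11 + D))
1/(j(90) + 165*J(6, a)) = 1/(-45 + 165*(-1/(-77 + 7*6))) = 1/(-45 + 165*(-1/(-77 + 42))) = 1/(-45 + 165*(-1/(-35))) = 1/(-45 + 165*(-1*(-1/35))) = 1/(-45 + 165*(1/35)) = 1/(-45 + 33/7) = 1/(-282/7) = -7/282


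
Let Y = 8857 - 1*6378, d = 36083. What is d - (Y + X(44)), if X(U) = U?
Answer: 33560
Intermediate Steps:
Y = 2479 (Y = 8857 - 6378 = 2479)
d - (Y + X(44)) = 36083 - (2479 + 44) = 36083 - 1*2523 = 36083 - 2523 = 33560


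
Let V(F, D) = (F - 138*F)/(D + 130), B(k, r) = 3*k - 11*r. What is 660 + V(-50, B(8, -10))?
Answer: 90545/132 ≈ 685.95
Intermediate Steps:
B(k, r) = -11*r + 3*k
V(F, D) = -137*F/(130 + D) (V(F, D) = (-137*F)/(130 + D) = -137*F/(130 + D))
660 + V(-50, B(8, -10)) = 660 - 137*(-50)/(130 + (-11*(-10) + 3*8)) = 660 - 137*(-50)/(130 + (110 + 24)) = 660 - 137*(-50)/(130 + 134) = 660 - 137*(-50)/264 = 660 - 137*(-50)*1/264 = 660 + 3425/132 = 90545/132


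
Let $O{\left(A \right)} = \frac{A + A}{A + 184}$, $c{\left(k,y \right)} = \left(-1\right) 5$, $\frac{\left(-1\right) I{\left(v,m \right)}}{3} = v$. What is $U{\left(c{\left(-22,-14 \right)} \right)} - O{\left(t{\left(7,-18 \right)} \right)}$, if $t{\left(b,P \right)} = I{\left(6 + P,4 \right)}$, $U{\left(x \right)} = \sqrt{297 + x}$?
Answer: $- \frac{18}{55} + 2 \sqrt{73} \approx 16.761$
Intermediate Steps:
$I{\left(v,m \right)} = - 3 v$
$c{\left(k,y \right)} = -5$
$t{\left(b,P \right)} = -18 - 3 P$ ($t{\left(b,P \right)} = - 3 \left(6 + P\right) = -18 - 3 P$)
$O{\left(A \right)} = \frac{2 A}{184 + A}$
$U{\left(c{\left(-22,-14 \right)} \right)} - O{\left(t{\left(7,-18 \right)} \right)} = \sqrt{297 - 5} - \frac{2 \left(-18 - -54\right)}{184 - -36} = \sqrt{292} - \frac{2 \left(-18 + 54\right)}{184 + \left(-18 + 54\right)} = 2 \sqrt{73} - 2 \cdot 36 \frac{1}{184 + 36} = 2 \sqrt{73} - 2 \cdot 36 \cdot \frac{1}{220} = 2 \sqrt{73} - \frac{18}{55} = - \frac{18}{55} + 2 \sqrt{73}$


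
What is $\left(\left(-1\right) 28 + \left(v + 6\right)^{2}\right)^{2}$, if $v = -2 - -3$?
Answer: $441$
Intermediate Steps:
$v = 1$ ($v = -2 + 3 = 1$)
$\left(\left(-1\right) 28 + \left(v + 6\right)^{2}\right)^{2} = \left(\left(-1\right) 28 + \left(1 + 6\right)^{2}\right)^{2} = \left(-28 + 7^{2}\right)^{2} = \left(-28 + 49\right)^{2} = 21^{2} = 441$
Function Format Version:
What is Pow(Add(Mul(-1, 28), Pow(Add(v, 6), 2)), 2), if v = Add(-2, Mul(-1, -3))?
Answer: 441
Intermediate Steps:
v = 1 (v = Add(-2, 3) = 1)
Pow(Add(Mul(-1, 28), Pow(Add(v, 6), 2)), 2) = Pow(Add(Mul(-1, 28), Pow(Add(1, 6), 2)), 2) = Pow(Add(-28, Pow(7, 2)), 2) = Pow(Add(-28, 49), 2) = Pow(21, 2) = 441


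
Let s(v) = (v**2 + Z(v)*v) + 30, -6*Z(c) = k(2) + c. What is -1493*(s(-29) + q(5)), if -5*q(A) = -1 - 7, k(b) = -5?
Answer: -15861632/15 ≈ -1.0574e+6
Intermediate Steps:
Z(c) = 5/6 - c/6 (Z(c) = -(-5 + c)/6 = 5/6 - c/6)
q(A) = 8/5 (q(A) = -(-1 - 7)/5 = -1/5*(-8) = 8/5)
s(v) = 30 + v**2 + v*(5/6 - v/6) (s(v) = (v**2 + (5/6 - v/6)*v) + 30 = (v**2 + v*(5/6 - v/6)) + 30 = 30 + v**2 + v*(5/6 - v/6))
-1493*(s(-29) + q(5)) = -1493*((30 + (5/6)*(-29) + (5/6)*(-29)**2) + 8/5) = -1493*((30 - 145/6 + (5/6)*841) + 8/5) = -1493*((30 - 145/6 + 4205/6) + 8/5) = -1493*(2120/3 + 8/5) = -1493*10624/15 = -15861632/15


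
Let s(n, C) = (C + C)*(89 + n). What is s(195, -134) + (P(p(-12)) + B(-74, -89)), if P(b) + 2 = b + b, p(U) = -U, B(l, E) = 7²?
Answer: -76041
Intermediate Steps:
B(l, E) = 49
P(b) = -2 + 2*b (P(b) = -2 + (b + b) = -2 + 2*b)
s(n, C) = 2*C*(89 + n) (s(n, C) = (2*C)*(89 + n) = 2*C*(89 + n))
s(195, -134) + (P(p(-12)) + B(-74, -89)) = 2*(-134)*(89 + 195) + ((-2 + 2*(-1*(-12))) + 49) = 2*(-134)*284 + ((-2 + 2*12) + 49) = -76112 + ((-2 + 24) + 49) = -76112 + (22 + 49) = -76112 + 71 = -76041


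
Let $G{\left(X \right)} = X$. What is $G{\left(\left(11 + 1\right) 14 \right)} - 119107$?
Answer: $-118939$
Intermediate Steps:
$G{\left(\left(11 + 1\right) 14 \right)} - 119107 = \left(11 + 1\right) 14 - 119107 = 12 \cdot 14 - 119107 = 168 - 119107 = -118939$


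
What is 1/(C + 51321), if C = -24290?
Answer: 1/27031 ≈ 3.6995e-5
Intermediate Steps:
1/(C + 51321) = 1/(-24290 + 51321) = 1/27031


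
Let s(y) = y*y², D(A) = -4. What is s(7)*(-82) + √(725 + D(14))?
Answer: -28126 + √721 ≈ -28099.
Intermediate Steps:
s(y) = y³
s(7)*(-82) + √(725 + D(14)) = 7³*(-82) + √(725 - 4) = 343*(-82) + √721 = -28126 + √721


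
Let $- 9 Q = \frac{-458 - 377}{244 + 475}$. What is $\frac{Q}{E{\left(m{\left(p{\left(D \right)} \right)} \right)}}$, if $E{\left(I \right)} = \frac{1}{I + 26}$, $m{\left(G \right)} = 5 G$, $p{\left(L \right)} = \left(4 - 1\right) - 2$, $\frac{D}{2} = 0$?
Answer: $\frac{25885}{6471} \approx 4.0002$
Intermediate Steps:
$D = 0$ ($D = 2 \cdot 0 = 0$)
$p{\left(L \right)} = 1$ ($p{\left(L \right)} = 3 - 2 = 1$)
$E{\left(I \right)} = \frac{1}{26 + I}$
$Q = \frac{835}{6471}$ ($Q = - \frac{\left(-458 - 377\right) \frac{1}{244 + 475}}{9} = - \frac{\left(-835\right) \frac{1}{719}}{9} = \left(- \frac{1}{9}\right) \left(- \frac{835}{719}\right) = \frac{835}{6471} \approx 0.12904$)
$\frac{Q}{E{\left(m{\left(p{\left(D \right)} \right)} \right)}} = \frac{835}{6471 \frac{1}{26 + 5 \cdot 1}} = \frac{835}{6471 \frac{1}{26 + 5}} = \frac{835}{6471 \cdot \frac{1}{31}} = \frac{835 \frac{1}{\frac{1}{31}}}{6471} = \frac{835}{6471} \cdot 31 = \frac{25885}{6471}$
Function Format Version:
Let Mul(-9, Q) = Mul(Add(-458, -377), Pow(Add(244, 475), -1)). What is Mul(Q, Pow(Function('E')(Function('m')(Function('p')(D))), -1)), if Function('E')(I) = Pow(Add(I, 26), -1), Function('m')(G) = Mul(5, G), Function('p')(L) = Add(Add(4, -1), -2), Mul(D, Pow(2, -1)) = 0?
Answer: Rational(25885, 6471) ≈ 4.0002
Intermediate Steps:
D = 0 (D = Mul(2, 0) = 0)
Function('p')(L) = 1 (Function('p')(L) = Add(3, -2) = 1)
Function('E')(I) = Pow(Add(26, I), -1)
Q = Rational(835, 6471) (Q = Mul(Rational(-1, 9), Mul(Add(-458, -377), Pow(Add(244, 475), -1))) = Mul(Rational(-1, 9), Mul(-835, Pow(719, -1))) = Mul(Rational(-1, 9), Mul(-835, Rational(1, 719))) = Mul(Rational(-1, 9), Rational(-835, 719)) = Rational(835, 6471) ≈ 0.12904)
Mul(Q, Pow(Function('E')(Function('m')(Function('p')(D))), -1)) = Mul(Rational(835, 6471), Pow(Pow(Add(26, Mul(5, 1)), -1), -1)) = Mul(Rational(835, 6471), Pow(Pow(Add(26, 5), -1), -1)) = Mul(Rational(835, 6471), Pow(Pow(31, -1), -1)) = Mul(Rational(835, 6471), Pow(Rational(1, 31), -1)) = Mul(Rational(835, 6471), 31) = Rational(25885, 6471)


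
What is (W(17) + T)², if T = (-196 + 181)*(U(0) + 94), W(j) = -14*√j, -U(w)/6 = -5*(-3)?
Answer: 6932 + 1680*√17 ≈ 13859.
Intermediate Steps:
U(w) = -90 (U(w) = -(-30)*(-3) = -6*15 = -90)
T = -60 (T = (-196 + 181)*(-90 + 94) = -15*4 = -60)
(W(17) + T)² = (-14*√17 - 60)² = (-60 - 14*√17)²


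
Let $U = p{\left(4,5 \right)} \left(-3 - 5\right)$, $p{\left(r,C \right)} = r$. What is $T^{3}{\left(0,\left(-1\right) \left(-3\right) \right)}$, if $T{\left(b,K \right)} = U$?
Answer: $-32768$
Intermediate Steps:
$U = -32$ ($U = 4 \left(-3 - 5\right) = 4 \left(-8\right) = -32$)
$T{\left(b,K \right)} = -32$
$T^{3}{\left(0,\left(-1\right) \left(-3\right) \right)} = \left(-32\right)^{3} = -32768$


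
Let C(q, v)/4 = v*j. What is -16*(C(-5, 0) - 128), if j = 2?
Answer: 2048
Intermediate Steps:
C(q, v) = 8*v (C(q, v) = 4*(v*2) = 4*(2*v) = 8*v)
-16*(C(-5, 0) - 128) = -16*(8*0 - 128) = -16*(0 - 128) = -16*(-128) = 2048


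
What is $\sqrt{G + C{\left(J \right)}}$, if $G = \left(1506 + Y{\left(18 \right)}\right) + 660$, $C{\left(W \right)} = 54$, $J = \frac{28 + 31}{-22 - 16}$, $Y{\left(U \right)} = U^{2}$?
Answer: $4 \sqrt{159} \approx 50.438$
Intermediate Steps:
$J = - \frac{59}{38}$ ($J = \frac{59}{-38} = 59 \left(- \frac{1}{38}\right) = - \frac{59}{38} \approx -1.5526$)
$G = 2490$ ($G = \left(1506 + 18^{2}\right) + 660 = \left(1506 + 324\right) + 660 = 1830 + 660 = 2490$)
$\sqrt{G + C{\left(J \right)}} = \sqrt{2490 + 54} = \sqrt{2544} = 4 \sqrt{159}$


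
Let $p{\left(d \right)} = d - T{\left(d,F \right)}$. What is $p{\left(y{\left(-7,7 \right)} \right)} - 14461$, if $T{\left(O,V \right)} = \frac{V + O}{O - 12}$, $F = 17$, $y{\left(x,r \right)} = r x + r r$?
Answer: $- \frac{173515}{12} \approx -14460.0$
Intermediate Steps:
$y{\left(x,r \right)} = r^{2} + r x$ ($y{\left(x,r \right)} = r x + r^{2} = r^{2} + r x$)
$T{\left(O,V \right)} = \frac{O + V}{-12 + O}$
$p{\left(d \right)} = d - \frac{17 + d}{-12 + d}$ ($p{\left(d \right)} = d - \frac{d + 17}{-12 + d} = d - \frac{17 + d}{-12 + d}$)
$p{\left(y{\left(-7,7 \right)} \right)} - 14461 = \frac{-17 - 7 \left(7 - 7\right) + 7 \left(7 - 7\right) \left(-12 + 7 \left(7 - 7\right)\right)}{-12 + 7 \left(7 - 7\right)} - 14461 = \frac{-17 - 7 \cdot 0 + 7 \cdot 0 \left(-12 + 7 \cdot 0\right)}{-12 + 7 \cdot 0} - 14461 = \frac{-17 - 0 + 0 \left(-12 + 0\right)}{-12 + 0} - 14461 = \frac{-17 + 0 + 0 \left(-12\right)}{-12} - 14461 = - \frac{-17 + 0 + 0}{12} - 14461 = \left(- \frac{1}{12}\right) \left(-17\right) - 14461 = \frac{17}{12} - 14461 = - \frac{173515}{12}$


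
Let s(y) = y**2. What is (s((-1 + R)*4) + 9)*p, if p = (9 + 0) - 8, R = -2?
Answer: 153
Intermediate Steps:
p = 1 (p = 9 - 8 = 1)
(s((-1 + R)*4) + 9)*p = (((-1 - 2)*4)**2 + 9)*1 = ((-3*4)**2 + 9)*1 = ((-12)**2 + 9)*1 = (144 + 9)*1 = 153*1 = 153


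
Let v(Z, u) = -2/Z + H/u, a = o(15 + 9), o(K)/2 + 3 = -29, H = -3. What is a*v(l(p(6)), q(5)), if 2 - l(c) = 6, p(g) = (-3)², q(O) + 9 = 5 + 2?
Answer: -128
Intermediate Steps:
o(K) = -64 (o(K) = -6 + 2*(-29) = -6 - 58 = -64)
q(O) = -2 (q(O) = -9 + (5 + 2) = -9 + 7 = -2)
p(g) = 9
a = -64
l(c) = -4 (l(c) = 2 - 1*6 = 2 - 6 = -4)
v(Z, u) = -3/u - 2/Z (v(Z, u) = -2/Z - 3/u = -3/u - 2/Z)
a*v(l(p(6)), q(5)) = -64*(-3/(-2) - 2/(-4)) = -64*(-3*(-½) - 2*(-¼)) = -64*(3/2 + ½) = -64*2 = -128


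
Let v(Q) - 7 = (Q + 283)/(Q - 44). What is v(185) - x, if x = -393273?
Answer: 18484316/47 ≈ 3.9328e+5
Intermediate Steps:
v(Q) = 7 + (283 + Q)/(-44 + Q) (v(Q) = 7 + (Q + 283)/(Q - 44) = 7 + (283 + Q)/(-44 + Q))
v(185) - x = (-25 + 8*185)/(-44 + 185) - 1*(-393273) = (-25 + 1480)/141 + 393273 = (1/141)*1455 + 393273 = 485/47 + 393273 = 18484316/47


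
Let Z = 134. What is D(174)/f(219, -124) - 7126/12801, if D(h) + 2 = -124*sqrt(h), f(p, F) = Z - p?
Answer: -34124/64005 + 124*sqrt(174)/85 ≈ 18.710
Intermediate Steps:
f(p, F) = 134 - p
D(h) = -2 - 124*sqrt(h)
D(174)/f(219, -124) - 7126/12801 = (-2 - 124*sqrt(174))/(134 - 1*219) - 7126/12801 = (-2 - 124*sqrt(174))/(134 - 219) - 7126*1/12801 = (-2 - 124*sqrt(174))/(-85) - 7126/12801 = (-2 - 124*sqrt(174))*(-1/85) - 7126/12801 = (2/85 + 124*sqrt(174)/85) - 7126/12801 = -34124/64005 + 124*sqrt(174)/85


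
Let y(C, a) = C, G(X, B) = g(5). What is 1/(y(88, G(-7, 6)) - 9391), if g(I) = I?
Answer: -1/9303 ≈ -0.00010749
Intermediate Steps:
G(X, B) = 5
1/(y(88, G(-7, 6)) - 9391) = 1/(88 - 9391) = 1/(-9303) = -1/9303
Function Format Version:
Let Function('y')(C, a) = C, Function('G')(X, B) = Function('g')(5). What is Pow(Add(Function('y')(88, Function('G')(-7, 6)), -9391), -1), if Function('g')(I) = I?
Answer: Rational(-1, 9303) ≈ -0.00010749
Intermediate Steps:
Function('G')(X, B) = 5
Pow(Add(Function('y')(88, Function('G')(-7, 6)), -9391), -1) = Pow(Add(88, -9391), -1) = Pow(-9303, -1) = Rational(-1, 9303)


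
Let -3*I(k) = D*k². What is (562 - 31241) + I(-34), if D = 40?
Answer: -138277/3 ≈ -46092.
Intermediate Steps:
I(k) = -40*k²/3
(562 - 31241) + I(-34) = (562 - 31241) - 40/3*(-34)² = -30679 - 40/3*1156 = -30679 - 46240/3 = -138277/3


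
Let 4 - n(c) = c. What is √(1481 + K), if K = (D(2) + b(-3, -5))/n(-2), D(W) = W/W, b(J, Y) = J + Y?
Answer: √53274/6 ≈ 38.469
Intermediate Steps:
n(c) = 4 - c
D(W) = 1
K = -7/6 (K = (1 + (-3 - 5))/(4 - 1*(-2)) = (1 - 8)/(4 + 2) = -7/6 ≈ -1.1667)
√(1481 + K) = √(1481 - 7/6) = √(8879/6) = √53274/6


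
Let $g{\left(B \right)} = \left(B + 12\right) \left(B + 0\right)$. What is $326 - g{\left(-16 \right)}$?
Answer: $262$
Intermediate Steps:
$g{\left(B \right)} = B \left(12 + B\right)$ ($g{\left(B \right)} = \left(12 + B\right) B = B \left(12 + B\right)$)
$326 - g{\left(-16 \right)} = 326 - - 16 \left(12 - 16\right) = 326 - \left(-16\right) \left(-4\right) = 326 - 64 = 262$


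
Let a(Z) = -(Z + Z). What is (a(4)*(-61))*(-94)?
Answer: -45872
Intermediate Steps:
a(Z) = -2*Z
(a(4)*(-61))*(-94) = (-2*4*(-61))*(-94) = -8*(-61)*(-94) = 488*(-94) = -45872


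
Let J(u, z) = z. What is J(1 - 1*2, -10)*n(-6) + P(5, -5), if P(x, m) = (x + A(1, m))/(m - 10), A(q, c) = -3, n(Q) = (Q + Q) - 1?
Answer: 1948/15 ≈ 129.87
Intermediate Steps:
n(Q) = -1 + 2*Q (n(Q) = 2*Q - 1 = -1 + 2*Q)
P(x, m) = (-3 + x)/(-10 + m) (P(x, m) = (x - 3)/(m - 10) = (-3 + x)/(-10 + m))
J(1 - 1*2, -10)*n(-6) + P(5, -5) = -10*(-1 + 2*(-6)) + (-3 + 5)/(-10 - 5) = -10*(-1 - 12) + 2/(-15) = -10*(-13) - 1/15*2 = 130 - 2/15 = 1948/15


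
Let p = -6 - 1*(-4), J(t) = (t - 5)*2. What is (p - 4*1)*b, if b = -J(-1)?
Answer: -72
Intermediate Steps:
J(t) = -10 + 2*t (J(t) = (-5 + t)*2 = -10 + 2*t)
b = 12 (b = -(-10 + 2*(-1)) = -(-10 - 2) = -1*(-12) = 12)
p = -2 (p = -6 + 4 = -2)
(p - 4*1)*b = (-2 - 4*1)*12 = (-2 - 4)*12 = -6*12 = -72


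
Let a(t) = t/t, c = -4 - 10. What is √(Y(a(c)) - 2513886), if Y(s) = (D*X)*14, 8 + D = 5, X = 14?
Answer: 3*I*√279386 ≈ 1585.7*I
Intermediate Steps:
D = -3 (D = -8 + 5 = -3)
c = -14
a(t) = 1
Y(s) = -588 (Y(s) = -3*14*14 = -42*14 = -588)
√(Y(a(c)) - 2513886) = √(-588 - 2513886) = √(-2514474) = 3*I*√279386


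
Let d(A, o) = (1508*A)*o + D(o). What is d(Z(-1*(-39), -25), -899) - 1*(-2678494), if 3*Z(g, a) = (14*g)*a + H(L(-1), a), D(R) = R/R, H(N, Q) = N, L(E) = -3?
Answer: 6172432787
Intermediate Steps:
D(R) = 1
Z(g, a) = -1 + 14*a*g/3 (Z(g, a) = ((14*g)*a - 3)/3 = (14*a*g - 3)/3 = (-3 + 14*a*g)/3 = -1 + 14*a*g/3)
d(A, o) = 1 + 1508*A*o (d(A, o) = (1508*A)*o + 1 = 1508*A*o + 1 = 1 + 1508*A*o)
d(Z(-1*(-39), -25), -899) - 1*(-2678494) = (1 + 1508*(-1 + (14/3)*(-25)*(-1*(-39)))*(-899)) - 1*(-2678494) = (1 + 1508*(-1 + (14/3)*(-25)*39)*(-899)) + 2678494 = (1 + 1508*(-1 - 4550)*(-899)) + 2678494 = (1 + 1508*(-4551)*(-899)) + 2678494 = (1 + 6169754292) + 2678494 = 6169754293 + 2678494 = 6172432787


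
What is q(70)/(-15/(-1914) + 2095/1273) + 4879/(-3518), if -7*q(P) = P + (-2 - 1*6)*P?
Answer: 38690718843/944917210 ≈ 40.946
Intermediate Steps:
q(P) = P (q(P) = -(P + (-2 - 1*6)*P)/7 = -(P + (-2 - 6)*P)/7 = -(P - 8*P)/7 = -(-1)*P = P)
q(70)/(-15/(-1914) + 2095/1273) + 4879/(-3518) = 70/(-15/(-1914) + 2095/1273) + 4879/(-3518) = 70/(-15*(-1/1914) + 2095*(1/1273)) + 4879*(-1/3518) = 70/(5/638 + 2095/1273) - 4879/3518 = 70/(1342975/812174) - 4879/3518 = 70*(812174/1342975) - 4879/3518 = 11370436/268595 - 4879/3518 = 38690718843/944917210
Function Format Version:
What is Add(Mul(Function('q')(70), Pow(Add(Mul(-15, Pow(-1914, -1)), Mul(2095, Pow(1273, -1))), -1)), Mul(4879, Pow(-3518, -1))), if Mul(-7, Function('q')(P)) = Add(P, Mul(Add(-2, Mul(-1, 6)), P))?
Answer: Rational(38690718843, 944917210) ≈ 40.946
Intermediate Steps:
Function('q')(P) = P (Function('q')(P) = Mul(Rational(-1, 7), Add(P, Mul(Add(-2, Mul(-1, 6)), P))) = Mul(Rational(-1, 7), Add(P, Mul(Add(-2, -6), P))) = Mul(Rational(-1, 7), Add(P, Mul(-8, P))) = Mul(Rational(-1, 7), Mul(-7, P)) = P)
Add(Mul(Function('q')(70), Pow(Add(Mul(-15, Pow(-1914, -1)), Mul(2095, Pow(1273, -1))), -1)), Mul(4879, Pow(-3518, -1))) = Add(Mul(70, Pow(Add(Mul(-15, Pow(-1914, -1)), Mul(2095, Pow(1273, -1))), -1)), Mul(4879, Pow(-3518, -1))) = Add(Mul(70, Pow(Add(Mul(-15, Rational(-1, 1914)), Mul(2095, Rational(1, 1273))), -1)), Mul(4879, Rational(-1, 3518))) = Add(Mul(70, Pow(Add(Rational(5, 638), Rational(2095, 1273)), -1)), Rational(-4879, 3518)) = Add(Mul(70, Pow(Rational(1342975, 812174), -1)), Rational(-4879, 3518)) = Add(Mul(70, Rational(812174, 1342975)), Rational(-4879, 3518)) = Add(Rational(11370436, 268595), Rational(-4879, 3518)) = Rational(38690718843, 944917210)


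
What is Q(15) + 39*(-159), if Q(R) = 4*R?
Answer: -6141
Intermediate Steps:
Q(15) + 39*(-159) = 4*15 + 39*(-159) = 60 - 6201 = -6141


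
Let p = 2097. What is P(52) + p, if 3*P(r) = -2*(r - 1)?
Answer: 2063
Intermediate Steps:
P(r) = 2/3 - 2*r/3 (P(r) = (-2*(r - 1))/3 = (-2*(-1 + r))/3 = (2 - 2*r)/3 = 2/3 - 2*r/3)
P(52) + p = (2/3 - 2/3*52) + 2097 = (2/3 - 104/3) + 2097 = -34 + 2097 = 2063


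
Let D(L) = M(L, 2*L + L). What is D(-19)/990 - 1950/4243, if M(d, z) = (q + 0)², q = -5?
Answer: -364885/840114 ≈ -0.43433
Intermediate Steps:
M(d, z) = 25 (M(d, z) = (-5 + 0)² = (-5)² = 25)
D(L) = 25
D(-19)/990 - 1950/4243 = 25/990 - 1950/4243 = 25*(1/990) - 1950*1/4243 = 5/198 - 1950/4243 = -364885/840114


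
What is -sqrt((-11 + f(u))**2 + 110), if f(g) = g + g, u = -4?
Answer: -sqrt(471) ≈ -21.703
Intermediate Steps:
f(g) = 2*g
-sqrt((-11 + f(u))**2 + 110) = -sqrt((-11 + 2*(-4))**2 + 110) = -sqrt((-11 - 8)**2 + 110) = -sqrt((-19)**2 + 110) = -sqrt(361 + 110) = -sqrt(471)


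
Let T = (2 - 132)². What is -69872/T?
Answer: -17468/4225 ≈ -4.1344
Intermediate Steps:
T = 16900 (T = (-130)² = 16900)
-69872/T = -69872/16900 = -69872*1/16900 = -17468/4225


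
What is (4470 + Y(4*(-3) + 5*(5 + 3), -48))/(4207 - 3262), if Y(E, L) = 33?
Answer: 1501/315 ≈ 4.7651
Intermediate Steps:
(4470 + Y(4*(-3) + 5*(5 + 3), -48))/(4207 - 3262) = (4470 + 33)/(4207 - 3262) = 4503/945 = 4503*(1/945) = 1501/315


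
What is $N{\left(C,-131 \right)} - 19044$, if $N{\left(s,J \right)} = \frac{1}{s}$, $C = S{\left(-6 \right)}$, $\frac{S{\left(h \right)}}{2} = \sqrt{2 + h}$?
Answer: $-19044 - \frac{i}{4} \approx -19044.0 - 0.25 i$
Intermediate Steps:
$S{\left(h \right)} = 2 \sqrt{2 + h}$
$C = 4 i$ ($C = 2 \sqrt{2 - 6} = 2 \sqrt{-4} = 2 \cdot 2 i = 4 i \approx 4.0 i$)
$N{\left(C,-131 \right)} - 19044 = \frac{1}{4 i} - 19044 = - \frac{i}{4} - 19044 = -19044 - \frac{i}{4}$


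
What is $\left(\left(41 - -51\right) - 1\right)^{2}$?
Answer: $8281$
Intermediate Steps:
$\left(\left(41 - -51\right) - 1\right)^{2} = \left(\left(41 + 51\right) - 1\right)^{2} = \left(92 - 1\right)^{2} = 91^{2} = 8281$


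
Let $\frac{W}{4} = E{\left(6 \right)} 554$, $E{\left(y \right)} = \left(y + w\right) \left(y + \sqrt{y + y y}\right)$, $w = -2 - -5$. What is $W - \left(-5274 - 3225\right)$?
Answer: $128163 + 19944 \sqrt{42} \approx 2.5742 \cdot 10^{5}$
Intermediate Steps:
$w = 3$ ($w = -2 + 5 = 3$)
$E{\left(y \right)} = \left(3 + y\right) \left(y + \sqrt{y + y^{2}}\right)$ ($E{\left(y \right)} = \left(y + 3\right) \left(y + \sqrt{y + y y}\right) = \left(3 + y\right) \left(y + \sqrt{y + y^{2}}\right)$)
$W = 119664 + 19944 \sqrt{42}$ ($W = 4 \left(6^{2} + 3 \cdot 6 + 3 \sqrt{6 \left(1 + 6\right)} + 6 \sqrt{6 \left(1 + 6\right)}\right) 554 = 4 \left(36 + 18 + 3 \sqrt{6 \cdot 7} + 6 \sqrt{6 \cdot 7}\right) 554 = 4 \left(36 + 18 + 3 \sqrt{42} + 6 \sqrt{42}\right) 554 = 4 \left(54 + 9 \sqrt{42}\right) 554 = 4 \left(29916 + 4986 \sqrt{42}\right) = 119664 + 19944 \sqrt{42} \approx 2.4892 \cdot 10^{5}$)
$W - \left(-5274 - 3225\right) = \left(119664 + 19944 \sqrt{42}\right) - \left(-5274 - 3225\right) = \left(119664 + 19944 \sqrt{42}\right) - -8499 = \left(119664 + 19944 \sqrt{42}\right) + 8499 = 128163 + 19944 \sqrt{42}$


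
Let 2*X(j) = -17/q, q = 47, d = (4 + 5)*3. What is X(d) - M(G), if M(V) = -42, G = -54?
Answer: 3931/94 ≈ 41.819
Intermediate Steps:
d = 27 (d = 9*3 = 27)
X(j) = -17/94 (X(j) = (-17/47)/2 = (-17*1/47)/2 = (½)*(-17/47) = -17/94)
X(d) - M(G) = -17/94 - 1*(-42) = -17/94 + 42 = 3931/94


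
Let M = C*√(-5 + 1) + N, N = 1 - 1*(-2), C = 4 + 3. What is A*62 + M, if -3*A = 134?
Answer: -8299/3 + 14*I ≈ -2766.3 + 14.0*I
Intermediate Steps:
A = -134/3 (A = -⅓*134 = -134/3 ≈ -44.667)
C = 7
N = 3 (N = 1 + 2 = 3)
M = 3 + 14*I (M = 7*√(-5 + 1) + 3 = 7*√(-4) + 3 = 7*(2*I) + 3 = 14*I + 3 = 3 + 14*I ≈ 3.0 + 14.0*I)
A*62 + M = -134/3*62 + (3 + 14*I) = -8308/3 + (3 + 14*I) = -8299/3 + 14*I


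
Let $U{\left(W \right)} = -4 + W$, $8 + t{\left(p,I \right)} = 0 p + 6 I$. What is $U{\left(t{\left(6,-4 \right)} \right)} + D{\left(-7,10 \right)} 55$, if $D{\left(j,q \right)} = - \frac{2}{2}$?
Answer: $-91$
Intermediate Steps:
$D{\left(j,q \right)} = -1$ ($D{\left(j,q \right)} = \left(-2\right) \frac{1}{2} = -1$)
$t{\left(p,I \right)} = -8 + 6 I$ ($t{\left(p,I \right)} = -8 + \left(0 p + 6 I\right) = -8 + \left(0 + 6 I\right) = -8 + 6 I$)
$U{\left(t{\left(6,-4 \right)} \right)} + D{\left(-7,10 \right)} 55 = \left(-4 + \left(-8 + 6 \left(-4\right)\right)\right) - 55 = \left(-4 - 32\right) - 55 = -36 - 55 = -91$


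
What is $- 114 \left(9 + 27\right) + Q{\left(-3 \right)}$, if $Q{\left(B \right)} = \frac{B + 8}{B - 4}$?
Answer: $- \frac{28733}{7} \approx -4104.7$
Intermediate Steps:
$Q{\left(B \right)} = \frac{8 + B}{-4 + B}$
$- 114 \left(9 + 27\right) + Q{\left(-3 \right)} = - 114 \left(9 + 27\right) + \frac{8 - 3}{-4 - 3} = \left(-114\right) 36 + \frac{1}{-7} \cdot 5 = -4104 - \frac{5}{7} = - \frac{28733}{7}$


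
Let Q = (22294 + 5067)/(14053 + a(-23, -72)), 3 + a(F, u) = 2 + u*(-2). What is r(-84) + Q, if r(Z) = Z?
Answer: -1165103/14196 ≈ -82.073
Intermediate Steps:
a(F, u) = -1 - 2*u (a(F, u) = -3 + (2 + u*(-2)) = -3 + (2 - 2*u) = -1 - 2*u)
Q = 27361/14196 (Q = (22294 + 5067)/(14053 + (-1 - 2*(-72))) = 27361/(14053 + (-1 + 144)) = 27361/(14053 + 143) = 27361/14196 ≈ 1.9274)
r(-84) + Q = -84 + 27361/14196 = -1165103/14196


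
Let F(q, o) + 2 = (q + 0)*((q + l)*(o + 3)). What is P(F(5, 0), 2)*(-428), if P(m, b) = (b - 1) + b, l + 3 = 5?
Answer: -1284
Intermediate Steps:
l = 2 (l = -3 + 5 = 2)
F(q, o) = -2 + q*(2 + q)*(3 + o) (F(q, o) = -2 + (q + 0)*((q + 2)*(o + 3)) = -2 + q*((2 + q)*(3 + o)) = -2 + q*(2 + q)*(3 + o))
P(m, b) = -1 + 2*b (P(m, b) = (-1 + b) + b = -1 + 2*b)
P(F(5, 0), 2)*(-428) = (-1 + 2*2)*(-428) = (-1 + 4)*(-428) = 3*(-428) = -1284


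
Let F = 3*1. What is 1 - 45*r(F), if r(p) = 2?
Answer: -89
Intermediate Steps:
F = 3
1 - 45*r(F) = 1 - 45*2 = 1 - 90 = -89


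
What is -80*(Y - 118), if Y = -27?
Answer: 11600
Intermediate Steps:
-80*(Y - 118) = -80*(-27 - 118) = -80*(-145) = 11600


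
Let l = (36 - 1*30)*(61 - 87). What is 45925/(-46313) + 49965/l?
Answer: -773731115/2408276 ≈ -321.28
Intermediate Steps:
l = -156 (l = (36 - 30)*(-26) = 6*(-26) = -156)
45925/(-46313) + 49965/l = 45925/(-46313) + 49965/(-156) = 45925*(-1/46313) + 49965*(-1/156) = -45925/46313 - 16655/52 = -773731115/2408276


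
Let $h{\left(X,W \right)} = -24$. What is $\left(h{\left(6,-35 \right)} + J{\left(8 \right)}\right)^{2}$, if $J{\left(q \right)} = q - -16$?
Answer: $0$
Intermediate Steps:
$J{\left(q \right)} = 16 + q$ ($J{\left(q \right)} = q + 16 = 16 + q$)
$\left(h{\left(6,-35 \right)} + J{\left(8 \right)}\right)^{2} = \left(-24 + \left(16 + 8\right)\right)^{2} = \left(-24 + 24\right)^{2} = 0^{2} = 0$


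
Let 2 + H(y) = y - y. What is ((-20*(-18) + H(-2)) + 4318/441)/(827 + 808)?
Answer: 162196/721035 ≈ 0.22495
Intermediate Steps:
H(y) = -2 (H(y) = -2 + (y - y) = -2 + 0 = -2)
((-20*(-18) + H(-2)) + 4318/441)/(827 + 808) = ((-20*(-18) - 2) + 4318/441)/(827 + 808) = ((360 - 2) + 4318*(1/441))/1635 = (358 + 4318/441)*(1/1635) = (162196/441)*(1/1635) = 162196/721035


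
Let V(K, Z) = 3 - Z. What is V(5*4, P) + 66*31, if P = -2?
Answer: 2051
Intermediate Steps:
V(5*4, P) + 66*31 = (3 - 1*(-2)) + 66*31 = (3 + 2) + 2046 = 5 + 2046 = 2051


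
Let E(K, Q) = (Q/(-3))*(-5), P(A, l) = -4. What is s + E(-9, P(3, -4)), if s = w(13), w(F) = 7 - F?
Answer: -38/3 ≈ -12.667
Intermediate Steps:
E(K, Q) = 5*Q/3 (E(K, Q) = (Q*(-1/3))*(-5) = -Q/3*(-5) = 5*Q/3)
s = -6 (s = 7 - 1*13 = 7 - 13 = -6)
s + E(-9, P(3, -4)) = -6 + (5/3)*(-4) = -6 - 20/3 = -38/3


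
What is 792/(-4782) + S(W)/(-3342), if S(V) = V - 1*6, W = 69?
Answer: -163785/887858 ≈ -0.18447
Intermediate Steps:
S(V) = -6 + V (S(V) = V - 6 = -6 + V)
792/(-4782) + S(W)/(-3342) = 792/(-4782) + (-6 + 69)/(-3342) = 792*(-1/4782) + 63*(-1/3342) = -132/797 - 21/1114 = -163785/887858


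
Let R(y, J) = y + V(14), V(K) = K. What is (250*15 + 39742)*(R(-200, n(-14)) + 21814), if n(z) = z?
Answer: 940644976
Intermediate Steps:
R(y, J) = 14 + y (R(y, J) = y + 14 = 14 + y)
(250*15 + 39742)*(R(-200, n(-14)) + 21814) = (250*15 + 39742)*((14 - 200) + 21814) = (3750 + 39742)*(-186 + 21814) = 43492*21628 = 940644976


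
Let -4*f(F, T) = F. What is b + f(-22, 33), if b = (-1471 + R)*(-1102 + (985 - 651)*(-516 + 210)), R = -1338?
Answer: 580373119/2 ≈ 2.9019e+8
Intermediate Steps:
f(F, T) = -F/4
b = 290186554 (b = (-1471 - 1338)*(-1102 + (985 - 651)*(-516 + 210)) = -2809*(-1102 + 334*(-306)) = -2809*(-1102 - 102204) = -2809*(-103306) = 290186554)
b + f(-22, 33) = 290186554 - ¼*(-22) = 290186554 + 11/2 = 580373119/2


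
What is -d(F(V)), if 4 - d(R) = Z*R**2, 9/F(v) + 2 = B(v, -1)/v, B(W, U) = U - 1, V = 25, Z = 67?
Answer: 3381059/2704 ≈ 1250.4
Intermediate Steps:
B(W, U) = -1 + U
F(v) = 9/(-2 - 2/v) (F(v) = 9/(-2 + (-1 - 1)/v) = 9/(-2 - 2/v))
d(R) = 4 - 67*R**2
-d(F(V)) = -(4 - 67*50625/(2 + 2*25)**2) = -(4 - 67*50625/(2 + 50)**2) = -(4 - 67*(-9*25/52)**2) = -(4 - 67*(-9*25*1/52)**2) = -(4 - 67*(-225/52)**2) = -(4 - 67*50625/2704) = -(4 - 3391875/2704) = -1*(-3381059/2704) = 3381059/2704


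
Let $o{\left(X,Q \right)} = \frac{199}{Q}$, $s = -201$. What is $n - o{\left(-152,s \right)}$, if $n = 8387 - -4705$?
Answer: $\frac{2631691}{201} \approx 13093.0$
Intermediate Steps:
$n = 13092$ ($n = 8387 + 4705 = 13092$)
$n - o{\left(-152,s \right)} = 13092 - \frac{199}{-201} = 13092 - 199 \left(- \frac{1}{201}\right) = 13092 - - \frac{199}{201} = 13092 + \frac{199}{201} = \frac{2631691}{201}$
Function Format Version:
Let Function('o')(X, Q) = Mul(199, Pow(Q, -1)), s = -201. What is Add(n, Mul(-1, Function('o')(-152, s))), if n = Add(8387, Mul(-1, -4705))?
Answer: Rational(2631691, 201) ≈ 13093.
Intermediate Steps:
n = 13092 (n = Add(8387, 4705) = 13092)
Add(n, Mul(-1, Function('o')(-152, s))) = Add(13092, Mul(-1, Mul(199, Pow(-201, -1)))) = Add(13092, Mul(-1, Mul(199, Rational(-1, 201)))) = Add(13092, Mul(-1, Rational(-199, 201))) = Add(13092, Rational(199, 201)) = Rational(2631691, 201)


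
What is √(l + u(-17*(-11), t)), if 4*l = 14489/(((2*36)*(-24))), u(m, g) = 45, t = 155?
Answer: √889653/144 ≈ 6.5501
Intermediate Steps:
l = -14489/6912 (l = (14489/(((2*36)*(-24))))/4 = (14489/((72*(-24))))/4 = (14489/(-1728))/4 = (14489*(-1/1728))/4 = (¼)*(-14489/1728) = -14489/6912 ≈ -2.0962)
√(l + u(-17*(-11), t)) = √(-14489/6912 + 45) = √(296551/6912) = √889653/144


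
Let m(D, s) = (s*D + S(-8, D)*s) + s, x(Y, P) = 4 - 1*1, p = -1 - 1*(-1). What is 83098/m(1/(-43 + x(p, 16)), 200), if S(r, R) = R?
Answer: 41549/95 ≈ 437.36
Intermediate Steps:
p = 0 (p = -1 + 1 = 0)
x(Y, P) = 3 (x(Y, P) = 4 - 1 = 3)
m(D, s) = s + 2*D*s (m(D, s) = (s*D + D*s) + s = (D*s + D*s) + s = 2*D*s + s = s + 2*D*s)
83098/m(1/(-43 + x(p, 16)), 200) = 83098/((200*(1 + 2/(-43 + 3)))) = 83098/((200*(1 + 2/(-40)))) = 83098/((200*(1 + 2*(-1/40)))) = 83098/((200*(1 - 1/20))) = 83098/((200*(19/20))) = 83098/190 = 83098*(1/190) = 41549/95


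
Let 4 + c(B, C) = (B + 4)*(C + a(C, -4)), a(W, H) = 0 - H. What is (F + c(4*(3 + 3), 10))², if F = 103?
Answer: 241081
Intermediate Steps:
a(W, H) = -H
c(B, C) = -4 + (4 + B)*(4 + C) (c(B, C) = -4 + (B + 4)*(C - 1*(-4)) = -4 + (4 + B)*(C + 4) = -4 + (4 + B)*(4 + C))
(F + c(4*(3 + 3), 10))² = (103 + (12 + 4*(4*(3 + 3)) + 4*10 + (4*(3 + 3))*10))² = (103 + (12 + 4*(4*6) + 40 + (4*6)*10))² = (103 + (12 + 4*24 + 40 + 24*10))² = (103 + (12 + 96 + 40 + 240))² = (103 + 388)² = 491² = 241081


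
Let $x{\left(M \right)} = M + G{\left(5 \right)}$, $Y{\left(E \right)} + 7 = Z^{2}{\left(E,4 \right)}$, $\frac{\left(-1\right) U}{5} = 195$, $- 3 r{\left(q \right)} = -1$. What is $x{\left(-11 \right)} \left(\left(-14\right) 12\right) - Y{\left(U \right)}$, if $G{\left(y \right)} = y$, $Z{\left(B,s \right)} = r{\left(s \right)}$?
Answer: $\frac{9134}{9} \approx 1014.9$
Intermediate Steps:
$r{\left(q \right)} = \frac{1}{3}$ ($r{\left(q \right)} = \left(- \frac{1}{3}\right) \left(-1\right) = \frac{1}{3}$)
$Z{\left(B,s \right)} = \frac{1}{3}$
$U = -975$ ($U = \left(-5\right) 195 = -975$)
$Y{\left(E \right)} = - \frac{62}{9}$ ($Y{\left(E \right)} = -7 + \left(\frac{1}{3}\right)^{2} = -7 + \frac{1}{9} = - \frac{62}{9}$)
$x{\left(M \right)} = 5 + M$ ($x{\left(M \right)} = M + 5 = 5 + M$)
$x{\left(-11 \right)} \left(\left(-14\right) 12\right) - Y{\left(U \right)} = \left(5 - 11\right) \left(\left(-14\right) 12\right) - - \frac{62}{9} = \left(-6\right) \left(-168\right) + \frac{62}{9} = 1008 + \frac{62}{9} = \frac{9134}{9}$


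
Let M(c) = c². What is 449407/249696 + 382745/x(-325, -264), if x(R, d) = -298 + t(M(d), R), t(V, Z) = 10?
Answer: -82847627/62424 ≈ -1327.2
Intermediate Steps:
x(R, d) = -288 (x(R, d) = -298 + 10 = -288)
449407/249696 + 382745/x(-325, -264) = 449407/249696 + 382745/(-288) = 449407*(1/249696) + 382745*(-1/288) = 449407/249696 - 382745/288 = -82847627/62424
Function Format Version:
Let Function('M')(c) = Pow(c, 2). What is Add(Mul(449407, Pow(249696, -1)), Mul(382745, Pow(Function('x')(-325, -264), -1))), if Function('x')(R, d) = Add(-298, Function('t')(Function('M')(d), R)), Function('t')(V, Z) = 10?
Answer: Rational(-82847627, 62424) ≈ -1327.2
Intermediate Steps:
Function('x')(R, d) = -288 (Function('x')(R, d) = Add(-298, 10) = -288)
Add(Mul(449407, Pow(249696, -1)), Mul(382745, Pow(Function('x')(-325, -264), -1))) = Add(Mul(449407, Pow(249696, -1)), Mul(382745, Pow(-288, -1))) = Add(Mul(449407, Rational(1, 249696)), Mul(382745, Rational(-1, 288))) = Add(Rational(449407, 249696), Rational(-382745, 288)) = Rational(-82847627, 62424)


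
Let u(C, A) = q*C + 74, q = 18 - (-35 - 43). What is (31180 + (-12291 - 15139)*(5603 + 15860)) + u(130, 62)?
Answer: -588686356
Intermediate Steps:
q = 96 (q = 18 - 1*(-78) = 18 + 78 = 96)
u(C, A) = 74 + 96*C (u(C, A) = 96*C + 74 = 74 + 96*C)
(31180 + (-12291 - 15139)*(5603 + 15860)) + u(130, 62) = (31180 + (-12291 - 15139)*(5603 + 15860)) + (74 + 96*130) = (31180 - 27430*21463) + (74 + 12480) = (31180 - 588730090) + 12554 = -588698910 + 12554 = -588686356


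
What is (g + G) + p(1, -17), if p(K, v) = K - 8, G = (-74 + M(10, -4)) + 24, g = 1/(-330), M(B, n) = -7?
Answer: -21121/330 ≈ -64.003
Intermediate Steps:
g = -1/330 ≈ -0.0030303
G = -57 (G = (-74 - 7) + 24 = -81 + 24 = -57)
p(K, v) = -8 + K
(g + G) + p(1, -17) = (-1/330 - 57) + (-8 + 1) = -18811/330 - 7 = -21121/330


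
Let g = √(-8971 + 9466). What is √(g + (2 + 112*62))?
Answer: √(6946 + 3*√55) ≈ 83.476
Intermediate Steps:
g = 3*√55 (g = √495 = 3*√55 ≈ 22.249)
√(g + (2 + 112*62)) = √(3*√55 + (2 + 112*62)) = √(3*√55 + (2 + 6944)) = √(3*√55 + 6946) = √(6946 + 3*√55)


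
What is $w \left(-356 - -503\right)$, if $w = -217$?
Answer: $-31899$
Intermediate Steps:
$w \left(-356 - -503\right) = - 217 \left(-356 - -503\right) = - 217 \left(-356 + 503\right) = \left(-217\right) 147 = -31899$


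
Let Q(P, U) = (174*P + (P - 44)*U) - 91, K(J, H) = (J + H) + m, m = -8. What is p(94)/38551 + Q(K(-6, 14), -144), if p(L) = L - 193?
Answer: 240750896/38551 ≈ 6245.0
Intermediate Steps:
p(L) = -193 + L
K(J, H) = -8 + H + J (K(J, H) = (J + H) - 8 = (H + J) - 8 = -8 + H + J)
Q(P, U) = -91 + 174*P + U*(-44 + P) (Q(P, U) = (174*P + (-44 + P)*U) - 91 = (174*P + U*(-44 + P)) - 91 = -91 + 174*P + U*(-44 + P))
p(94)/38551 + Q(K(-6, 14), -144) = (-193 + 94)/38551 + (-91 - 44*(-144) + 174*(-8 + 14 - 6) + (-8 + 14 - 6)*(-144)) = -99*1/38551 + (-91 + 6336 + 174*0 + 0*(-144)) = -99/38551 + (-91 + 6336 + 0 + 0) = -99/38551 + 6245 = 240750896/38551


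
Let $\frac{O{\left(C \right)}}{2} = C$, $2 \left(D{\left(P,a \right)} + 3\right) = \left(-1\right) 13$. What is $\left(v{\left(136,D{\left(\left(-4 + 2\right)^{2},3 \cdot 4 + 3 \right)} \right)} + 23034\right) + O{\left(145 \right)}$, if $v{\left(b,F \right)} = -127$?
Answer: $23197$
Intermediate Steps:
$D{\left(P,a \right)} = - \frac{19}{2}$ ($D{\left(P,a \right)} = -3 + \frac{\left(-1\right) 13}{2} = -3 + \frac{1}{2} \left(-13\right) = -3 - \frac{13}{2} = - \frac{19}{2}$)
$O{\left(C \right)} = 2 C$
$\left(v{\left(136,D{\left(\left(-4 + 2\right)^{2},3 \cdot 4 + 3 \right)} \right)} + 23034\right) + O{\left(145 \right)} = \left(-127 + 23034\right) + 2 \cdot 145 = 22907 + 290 = 23197$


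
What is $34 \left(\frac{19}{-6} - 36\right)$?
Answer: $- \frac{3995}{3} \approx -1331.7$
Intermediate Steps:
$34 \left(\frac{19}{-6} - 36\right) = 34 \left(19 \left(- \frac{1}{6}\right) - 36\right) = 34 \left(- \frac{19}{6} - 36\right) = 34 \left(- \frac{235}{6}\right) = - \frac{3995}{3}$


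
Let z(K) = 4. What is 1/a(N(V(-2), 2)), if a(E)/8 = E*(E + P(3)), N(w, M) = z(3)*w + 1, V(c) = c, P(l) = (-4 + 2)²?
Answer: 1/168 ≈ 0.0059524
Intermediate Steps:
P(l) = 4 (P(l) = (-2)² = 4)
N(w, M) = 1 + 4*w (N(w, M) = 4*w + 1 = 1 + 4*w)
a(E) = 8*E*(4 + E) (a(E) = 8*(E*(E + 4)) = 8*(E*(4 + E)) = 8*E*(4 + E))
1/a(N(V(-2), 2)) = 1/(8*(1 + 4*(-2))*(4 + (1 + 4*(-2)))) = 1/(8*(1 - 8)*(4 + (1 - 8))) = 1/(8*(-7)*(4 - 7)) = 1/(8*(-7)*(-3)) = 1/168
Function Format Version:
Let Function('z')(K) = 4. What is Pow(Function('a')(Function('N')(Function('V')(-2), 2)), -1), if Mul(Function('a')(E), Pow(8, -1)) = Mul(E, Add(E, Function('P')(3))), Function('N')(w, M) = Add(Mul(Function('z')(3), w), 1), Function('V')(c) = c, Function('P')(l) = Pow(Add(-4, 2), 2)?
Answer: Rational(1, 168) ≈ 0.0059524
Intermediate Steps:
Function('P')(l) = 4 (Function('P')(l) = Pow(-2, 2) = 4)
Function('N')(w, M) = Add(1, Mul(4, w)) (Function('N')(w, M) = Add(Mul(4, w), 1) = Add(1, Mul(4, w)))
Function('a')(E) = Mul(8, E, Add(4, E)) (Function('a')(E) = Mul(8, Mul(E, Add(E, 4))) = Mul(8, Mul(E, Add(4, E))) = Mul(8, E, Add(4, E)))
Pow(Function('a')(Function('N')(Function('V')(-2), 2)), -1) = Pow(Mul(8, Add(1, Mul(4, -2)), Add(4, Add(1, Mul(4, -2)))), -1) = Pow(Mul(8, Add(1, -8), Add(4, Add(1, -8))), -1) = Pow(Mul(8, -7, Add(4, -7)), -1) = Pow(Mul(8, -7, -3), -1) = Pow(168, -1) = Rational(1, 168)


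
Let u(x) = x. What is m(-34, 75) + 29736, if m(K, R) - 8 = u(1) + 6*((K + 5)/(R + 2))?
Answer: 2290191/77 ≈ 29743.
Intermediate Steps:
m(K, R) = 9 + 6*(5 + K)/(2 + R) (m(K, R) = 8 + (1 + 6*((K + 5)/(R + 2))) = 8 + (1 + 6*((5 + K)/(2 + R))) = 8 + (1 + 6*(5 + K)/(2 + R)) = 9 + 6*(5 + K)/(2 + R))
m(-34, 75) + 29736 = 3*(16 + 2*(-34) + 3*75)/(2 + 75) + 29736 = 3*(16 - 68 + 225)/77 + 29736 = 3*(1/77)*173 + 29736 = 519/77 + 29736 = 2290191/77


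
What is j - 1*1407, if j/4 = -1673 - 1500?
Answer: -14099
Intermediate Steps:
j = -12692 (j = 4*(-1673 - 1500) = 4*(-3173) = -12692)
j - 1*1407 = -12692 - 1*1407 = -12692 - 1407 = -14099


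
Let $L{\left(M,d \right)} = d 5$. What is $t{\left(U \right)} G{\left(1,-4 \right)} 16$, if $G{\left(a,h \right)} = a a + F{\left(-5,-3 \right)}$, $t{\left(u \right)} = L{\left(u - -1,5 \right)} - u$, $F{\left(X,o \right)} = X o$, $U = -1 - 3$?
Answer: $7424$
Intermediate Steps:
$U = -4$ ($U = -1 - 3 = -4$)
$L{\left(M,d \right)} = 5 d$
$t{\left(u \right)} = 25 - u$ ($t{\left(u \right)} = 5 \cdot 5 - u = 25 - u$)
$G{\left(a,h \right)} = 15 + a^{2}$ ($G{\left(a,h \right)} = a a - -15 = a^{2} + 15 = 15 + a^{2}$)
$t{\left(U \right)} G{\left(1,-4 \right)} 16 = \left(25 - -4\right) \left(15 + 1^{2}\right) 16 = \left(25 + 4\right) \left(15 + 1\right) 16 = 29 \cdot 16 \cdot 16 = 464 \cdot 16 = 7424$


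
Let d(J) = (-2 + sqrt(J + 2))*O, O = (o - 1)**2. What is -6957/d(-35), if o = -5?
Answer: 773/74 + 773*I*sqrt(33)/148 ≈ 10.446 + 30.004*I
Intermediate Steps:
O = 36 (O = (-5 - 1)**2 = (-6)**2 = 36)
d(J) = -72 + 36*sqrt(2 + J) (d(J) = (-2 + sqrt(J + 2))*36 = (-2 + sqrt(2 + J))*36 = -72 + 36*sqrt(2 + J))
-6957/d(-35) = -6957/(-72 + 36*sqrt(2 - 35)) = -6957/(-72 + 36*sqrt(-33)) = -6957/(-72 + 36*(I*sqrt(33))) = -6957/(-72 + 36*I*sqrt(33))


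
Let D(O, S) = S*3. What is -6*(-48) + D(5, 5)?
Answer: 303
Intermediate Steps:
D(O, S) = 3*S
-6*(-48) + D(5, 5) = -6*(-48) + 3*5 = 288 + 15 = 303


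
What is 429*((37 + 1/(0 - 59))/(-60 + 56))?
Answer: -468039/118 ≈ -3966.4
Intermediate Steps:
429*((37 + 1/(0 - 59))/(-60 + 56)) = 429*((37 + 1/(-59))/(-4)) = 429*((37 - 1/59)*(-¼)) = 429*((2182/59)*(-¼)) = 429*(-1091/118) = -468039/118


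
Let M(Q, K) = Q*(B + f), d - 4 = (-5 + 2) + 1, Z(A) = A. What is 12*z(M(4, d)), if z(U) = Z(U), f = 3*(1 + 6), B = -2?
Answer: 912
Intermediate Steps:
d = 2 (d = 4 + ((-5 + 2) + 1) = 4 + (-3 + 1) = 4 - 2 = 2)
f = 21 (f = 3*7 = 21)
M(Q, K) = 19*Q (M(Q, K) = Q*(-2 + 21) = Q*19 = 19*Q)
z(U) = U
12*z(M(4, d)) = 12*(19*4) = 12*76 = 912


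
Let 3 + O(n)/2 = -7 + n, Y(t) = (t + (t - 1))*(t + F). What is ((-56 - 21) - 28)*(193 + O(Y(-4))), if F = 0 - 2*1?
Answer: -29505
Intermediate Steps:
F = -2 (F = 0 - 2 = -2)
Y(t) = (-1 + 2*t)*(-2 + t) (Y(t) = (t + (t - 1))*(t - 2) = (t + (-1 + t))*(-2 + t) = (-1 + 2*t)*(-2 + t))
O(n) = -20 + 2*n (O(n) = -6 + 2*(-7 + n) = -6 + (-14 + 2*n) = -20 + 2*n)
((-56 - 21) - 28)*(193 + O(Y(-4))) = ((-56 - 21) - 28)*(193 + (-20 + 2*(2 - 5*(-4) + 2*(-4)²))) = (-77 - 28)*(193 + (-20 + 2*(2 + 20 + 2*16))) = -105*(193 + (-20 + 2*(2 + 20 + 32))) = -105*(193 + (-20 + 2*54)) = -105*(193 + (-20 + 108)) = -105*(193 + 88) = -105*281 = -29505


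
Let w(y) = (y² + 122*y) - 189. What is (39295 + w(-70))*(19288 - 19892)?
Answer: -21421464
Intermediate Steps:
w(y) = -189 + y² + 122*y
(39295 + w(-70))*(19288 - 19892) = (39295 + (-189 + (-70)² + 122*(-70)))*(19288 - 19892) = (39295 + (-189 + 4900 - 8540))*(-604) = (39295 - 3829)*(-604) = 35466*(-604) = -21421464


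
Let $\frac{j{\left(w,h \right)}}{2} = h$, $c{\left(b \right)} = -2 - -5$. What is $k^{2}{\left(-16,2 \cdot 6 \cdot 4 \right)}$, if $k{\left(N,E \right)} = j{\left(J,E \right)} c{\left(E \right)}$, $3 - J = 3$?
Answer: $82944$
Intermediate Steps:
$J = 0$ ($J = 3 - 3 = 0$)
$c{\left(b \right)} = 3$ ($c{\left(b \right)} = -2 + 5 = 3$)
$j{\left(w,h \right)} = 2 h$
$k{\left(N,E \right)} = 6 E$ ($k{\left(N,E \right)} = 2 E 3 = 6 E$)
$k^{2}{\left(-16,2 \cdot 6 \cdot 4 \right)} = \left(6 \cdot 2 \cdot 6 \cdot 4\right)^{2} = \left(6 \cdot 12 \cdot 4\right)^{2} = \left(6 \cdot 48\right)^{2} = 288^{2} = 82944$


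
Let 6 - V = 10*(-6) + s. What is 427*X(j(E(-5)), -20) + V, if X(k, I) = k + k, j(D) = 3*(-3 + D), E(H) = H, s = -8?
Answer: -20422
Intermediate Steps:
j(D) = -9 + 3*D
X(k, I) = 2*k
V = 74 (V = 6 - (10*(-6) - 8) = 6 - (-60 - 8) = 6 - 1*(-68) = 6 + 68 = 74)
427*X(j(E(-5)), -20) + V = 427*(2*(-9 + 3*(-5))) + 74 = 427*(2*(-9 - 15)) + 74 = 427*(2*(-24)) + 74 = 427*(-48) + 74 = -20496 + 74 = -20422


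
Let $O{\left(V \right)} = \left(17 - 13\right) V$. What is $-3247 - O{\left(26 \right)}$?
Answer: $-3351$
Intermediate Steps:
$O{\left(V \right)} = 4 V$
$-3247 - O{\left(26 \right)} = -3247 - 4 \cdot 26 = -3247 - 104 = -3351$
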